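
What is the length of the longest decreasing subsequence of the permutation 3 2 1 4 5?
3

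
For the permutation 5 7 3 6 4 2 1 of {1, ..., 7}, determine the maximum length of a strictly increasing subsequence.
2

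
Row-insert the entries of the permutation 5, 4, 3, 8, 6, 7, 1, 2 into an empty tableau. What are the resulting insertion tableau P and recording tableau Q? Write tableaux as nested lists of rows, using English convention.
P = [[1, 2, 7], [3, 6], [4, 8], [5]], Q = [[1, 4, 6], [2, 5], [3, 8], [7]]

Insert each entry of the permutation into P by Schensted row insertion, recording in Q the position of each new cell.

Insert 5: appended to row 1. P = [[5]].
Insert 4: 4 bumps 5 from row 1; 5 starts row 2. P = [[4], [5]].
Insert 3: 3 bumps 4 from row 1; 4 bumps 5 from row 2; 5 starts row 3. P = [[3], [4], [5]].
Insert 8: appended to row 1. P = [[3, 8], [4], [5]].
Insert 6: 6 bumps 8 from row 1; 8 appends to row 2. P = [[3, 6], [4, 8], [5]].
Insert 7: appended to row 1. P = [[3, 6, 7], [4, 8], [5]].
Insert 1: 1 bumps 3 from row 1; 3 bumps 4 from row 2; 4 bumps 5 from row 3; 5 starts row 4. P = [[1, 6, 7], [3, 8], [4], [5]].
Insert 2: 2 bumps 6 from row 1; 6 bumps 8 from row 2; 8 appends to row 3. P = [[1, 2, 7], [3, 6], [4, 8], [5]].

So P = [[1, 2, 7], [3, 6], [4, 8], [5]], Q = [[1, 4, 6], [2, 5], [3, 8], [7]].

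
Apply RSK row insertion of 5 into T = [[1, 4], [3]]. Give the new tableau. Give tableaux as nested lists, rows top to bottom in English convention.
5 is larger than every entry of row 1, so it is appended to row 1. The new tableau is [[1, 4, 5], [3]].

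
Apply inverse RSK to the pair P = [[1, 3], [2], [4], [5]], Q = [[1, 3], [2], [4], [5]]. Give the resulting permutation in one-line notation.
5 2 4 3 1

Reverse the RSK construction: for i from n down to 1, find the cell of Q containing i, remove the entry at that cell from P, and reverse-bump it up through P; the value ejected from row 1 is w(i).

Step i=5: Q has 5 at row 4, column 1; remove 5 from row 4 of P and reverse-bump: 5 enters row 3 and ejects 4; 4 enters row 2 and ejects 2; 2 enters row 1 and ejects 1. So w(5) = 1. P is now [[2, 3], [4], [5]].
Step i=4: Q has 4 at row 3, column 1; remove 5 from row 3 of P and reverse-bump: 5 enters row 2 and ejects 4; 4 enters row 1 and ejects 3. So w(4) = 3. P is now [[2, 4], [5]].
Step i=3: Q has 3 at row 1, column 2; remove that cell from P, ejecting 4. So w(3) = 4. P is now [[2], [5]].
Step i=2: Q has 2 at row 2, column 1; remove 5 from row 2 of P and reverse-bump: 5 enters row 1 and ejects 2. So w(2) = 2. P is now [[5]].
Step i=1: Q has 1 at row 1, column 1; remove that cell from P, ejecting 5. So w(1) = 5. P is now [].

So w = 5 2 4 3 1.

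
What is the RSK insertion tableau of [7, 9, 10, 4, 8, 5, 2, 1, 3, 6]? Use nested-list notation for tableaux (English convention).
P = [[1, 3, 6], [2, 5, 10], [4, 8], [7], [9]]

Insert 7: appended to row 1. P = [[7]].
Insert 9: appended to row 1. P = [[7, 9]].
Insert 10: appended to row 1. P = [[7, 9, 10]].
Insert 4: 4 bumps 7 from row 1; 7 starts row 2. P = [[4, 9, 10], [7]].
Insert 8: 8 bumps 9 from row 1; 9 appends to row 2. P = [[4, 8, 10], [7, 9]].
Insert 5: 5 bumps 8 from row 1; 8 bumps 9 from row 2; 9 starts row 3. P = [[4, 5, 10], [7, 8], [9]].
Insert 2: 2 bumps 4 from row 1; 4 bumps 7 from row 2; 7 bumps 9 from row 3; 9 starts row 4. P = [[2, 5, 10], [4, 8], [7], [9]].
Insert 1: 1 bumps 2 from row 1; 2 bumps 4 from row 2; 4 bumps 7 from row 3; 7 bumps 9 from row 4; 9 starts row 5. P = [[1, 5, 10], [2, 8], [4], [7], [9]].
Insert 3: 3 bumps 5 from row 1; 5 bumps 8 from row 2; 8 appends to row 3. P = [[1, 3, 10], [2, 5], [4, 8], [7], [9]].
Insert 6: 6 bumps 10 from row 1; 10 appends to row 2. P = [[1, 3, 6], [2, 5, 10], [4, 8], [7], [9]].

So P = [[1, 3, 6], [2, 5, 10], [4, 8], [7], [9]].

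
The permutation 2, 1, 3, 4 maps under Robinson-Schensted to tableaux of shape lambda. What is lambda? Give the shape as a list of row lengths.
Row-insert each entry into an empty tableau.

After inserting 2: P = [[2]].
After inserting 1: P = [[1], [2]].
After inserting 3: P = [[1, 3], [2]].
After inserting 4: P = [[1, 3, 4], [2]].

The final insertion tableau P = [[1, 3, 4], [2]] has shape [3, 1].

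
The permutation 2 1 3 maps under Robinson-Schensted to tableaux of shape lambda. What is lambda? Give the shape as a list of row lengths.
Row-insert each entry into an empty tableau.

After inserting 2: P = [[2]].
After inserting 1: P = [[1], [2]].
After inserting 3: P = [[1, 3], [2]].

The final insertion tableau P = [[1, 3], [2]] has shape [2, 1].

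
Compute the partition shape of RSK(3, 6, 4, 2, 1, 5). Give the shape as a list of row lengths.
[3, 1, 1, 1]

Row-insert each entry into an empty tableau.

After inserting 3: P = [[3]].
After inserting 6: P = [[3, 6]].
After inserting 4: P = [[3, 4], [6]].
After inserting 2: P = [[2, 4], [3], [6]].
After inserting 1: P = [[1, 4], [2], [3], [6]].
After inserting 5: P = [[1, 4, 5], [2], [3], [6]].

The final insertion tableau P = [[1, 4, 5], [2], [3], [6]] has shape [3, 1, 1, 1].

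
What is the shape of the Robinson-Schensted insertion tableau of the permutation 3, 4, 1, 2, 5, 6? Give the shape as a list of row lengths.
Row-insert each entry into an empty tableau.

After inserting 3: P = [[3]].
After inserting 4: P = [[3, 4]].
After inserting 1: P = [[1, 4], [3]].
After inserting 2: P = [[1, 2], [3, 4]].
After inserting 5: P = [[1, 2, 5], [3, 4]].
After inserting 6: P = [[1, 2, 5, 6], [3, 4]].

The final insertion tableau P = [[1, 2, 5, 6], [3, 4]] has shape [4, 2].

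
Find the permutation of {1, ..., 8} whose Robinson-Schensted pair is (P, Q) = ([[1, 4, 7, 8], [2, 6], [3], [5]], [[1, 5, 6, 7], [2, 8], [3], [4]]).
Reverse the RSK construction: for i from n down to 1, find the cell of Q containing i, remove the entry at that cell from P, and reverse-bump it up through P; the value ejected from row 1 is w(i).

Step i=8: Q has 8 at row 2, column 2; remove 6 from row 2 of P and reverse-bump: 6 enters row 1 and ejects 4. So w(8) = 4. P is now [[1, 6, 7, 8], [2], [3], [5]].
Step i=7: Q has 7 at row 1, column 4; remove that cell from P, ejecting 8. So w(7) = 8. P is now [[1, 6, 7], [2], [3], [5]].
Step i=6: Q has 6 at row 1, column 3; remove that cell from P, ejecting 7. So w(6) = 7. P is now [[1, 6], [2], [3], [5]].
Step i=5: Q has 5 at row 1, column 2; remove that cell from P, ejecting 6. So w(5) = 6. P is now [[1], [2], [3], [5]].
Step i=4: Q has 4 at row 4, column 1; remove 5 from row 4 of P and reverse-bump: 5 enters row 3 and ejects 3; 3 enters row 2 and ejects 2; 2 enters row 1 and ejects 1. So w(4) = 1. P is now [[2], [3], [5]].
Step i=3: Q has 3 at row 3, column 1; remove 5 from row 3 of P and reverse-bump: 5 enters row 2 and ejects 3; 3 enters row 1 and ejects 2. So w(3) = 2. P is now [[3], [5]].
Step i=2: Q has 2 at row 2, column 1; remove 5 from row 2 of P and reverse-bump: 5 enters row 1 and ejects 3. So w(2) = 3. P is now [[5]].
Step i=1: Q has 1 at row 1, column 1; remove that cell from P, ejecting 5. So w(1) = 5. P is now [].

So w = 5 3 2 1 6 7 8 4.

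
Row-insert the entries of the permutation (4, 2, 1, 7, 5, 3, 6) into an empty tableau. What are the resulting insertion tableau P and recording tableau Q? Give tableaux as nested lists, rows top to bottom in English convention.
P = [[1, 3, 6], [2, 5], [4, 7]], Q = [[1, 4, 7], [2, 5], [3, 6]]

Insert each entry of the permutation into P by Schensted row insertion, recording in Q the position of each new cell.

After inserting 4: P = [[4]].
After inserting 2: P = [[2], [4]].
After inserting 1: P = [[1], [2], [4]].
After inserting 7: P = [[1, 7], [2], [4]].
After inserting 5: P = [[1, 5], [2, 7], [4]].
After inserting 3: P = [[1, 3], [2, 5], [4, 7]].
After inserting 6: P = [[1, 3, 6], [2, 5], [4, 7]].

So P = [[1, 3, 6], [2, 5], [4, 7]], Q = [[1, 4, 7], [2, 5], [3, 6]].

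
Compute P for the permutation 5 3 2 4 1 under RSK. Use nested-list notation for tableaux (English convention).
Insert 5: appended to row 1. P = [[5]].
Insert 3: 3 bumps 5 from row 1; 5 starts row 2. P = [[3], [5]].
Insert 2: 2 bumps 3 from row 1; 3 bumps 5 from row 2; 5 starts row 3. P = [[2], [3], [5]].
Insert 4: appended to row 1. P = [[2, 4], [3], [5]].
Insert 1: 1 bumps 2 from row 1; 2 bumps 3 from row 2; 3 bumps 5 from row 3; 5 starts row 4. P = [[1, 4], [2], [3], [5]].

So P = [[1, 4], [2], [3], [5]].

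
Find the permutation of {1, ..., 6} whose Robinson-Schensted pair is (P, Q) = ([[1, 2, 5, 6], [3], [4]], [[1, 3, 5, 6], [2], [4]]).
Reverse the RSK construction: for i from n down to 1, find the cell of Q containing i, remove the entry at that cell from P, and reverse-bump it up through P; the value ejected from row 1 is w(i).

Step i=6: Q has 6 at row 1, column 4; remove that cell from P, ejecting 6. So w(6) = 6. P is now [[1, 2, 5], [3], [4]].
Step i=5: Q has 5 at row 1, column 3; remove that cell from P, ejecting 5. So w(5) = 5. P is now [[1, 2], [3], [4]].
Step i=4: Q has 4 at row 3, column 1; remove 4 from row 3 of P and reverse-bump: 4 enters row 2 and ejects 3; 3 enters row 1 and ejects 2. So w(4) = 2. P is now [[1, 3], [4]].
Step i=3: Q has 3 at row 1, column 2; remove that cell from P, ejecting 3. So w(3) = 3. P is now [[1], [4]].
Step i=2: Q has 2 at row 2, column 1; remove 4 from row 2 of P and reverse-bump: 4 enters row 1 and ejects 1. So w(2) = 1. P is now [[4]].
Step i=1: Q has 1 at row 1, column 1; remove that cell from P, ejecting 4. So w(1) = 4. P is now [].

So w = 4 1 3 2 5 6.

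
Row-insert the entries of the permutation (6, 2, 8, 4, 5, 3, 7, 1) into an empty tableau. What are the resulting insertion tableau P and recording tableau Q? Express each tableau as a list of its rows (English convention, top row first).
P = [[1, 3, 5, 7], [2, 8], [4], [6]], Q = [[1, 3, 5, 7], [2, 4], [6], [8]]

Insert each entry of the permutation into P by Schensted row insertion, recording in Q the position of each new cell.

Insert 6: appended to row 1. P = [[6]], Q = [[1]].
Insert 2: 2 bumps 6 from row 1; 6 starts row 2. P = [[2], [6]], Q = [[1], [2]].
Insert 8: appended to row 1. P = [[2, 8], [6]], Q = [[1, 3], [2]].
Insert 4: 4 bumps 8 from row 1; 8 appends to row 2. P = [[2, 4], [6, 8]], Q = [[1, 3], [2, 4]].
Insert 5: appended to row 1. P = [[2, 4, 5], [6, 8]], Q = [[1, 3, 5], [2, 4]].
Insert 3: 3 bumps 4 from row 1; 4 bumps 6 from row 2; 6 starts row 3. P = [[2, 3, 5], [4, 8], [6]], Q = [[1, 3, 5], [2, 4], [6]].
Insert 7: appended to row 1. P = [[2, 3, 5, 7], [4, 8], [6]], Q = [[1, 3, 5, 7], [2, 4], [6]].
Insert 1: 1 bumps 2 from row 1; 2 bumps 4 from row 2; 4 bumps 6 from row 3; 6 starts row 4. P = [[1, 3, 5, 7], [2, 8], [4], [6]], Q = [[1, 3, 5, 7], [2, 4], [6], [8]].

So P = [[1, 3, 5, 7], [2, 8], [4], [6]], Q = [[1, 3, 5, 7], [2, 4], [6], [8]].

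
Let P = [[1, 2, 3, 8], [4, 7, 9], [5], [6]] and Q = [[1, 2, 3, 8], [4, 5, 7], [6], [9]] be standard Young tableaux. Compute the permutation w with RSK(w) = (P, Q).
6 7 9 1 5 2 4 8 3

Reverse the RSK construction: for i from n down to 1, find the cell of Q containing i, remove the entry at that cell from P, and reverse-bump it up through P; the value ejected from row 1 is w(i).

Step i=9: Q has 9 at row 4, column 1; remove 6 from row 4 of P and reverse-bump: 6 enters row 3 and ejects 5; 5 enters row 2 and ejects 4; 4 enters row 1 and ejects 3. So w(9) = 3. P is now [[1, 2, 4, 8], [5, 7, 9], [6]].
Step i=8: Q has 8 at row 1, column 4; remove that cell from P, ejecting 8. So w(8) = 8. P is now [[1, 2, 4], [5, 7, 9], [6]].
Step i=7: Q has 7 at row 2, column 3; remove 9 from row 2 of P and reverse-bump: 9 enters row 1 and ejects 4. So w(7) = 4. P is now [[1, 2, 9], [5, 7], [6]].
Step i=6: Q has 6 at row 3, column 1; remove 6 from row 3 of P and reverse-bump: 6 enters row 2 and ejects 5; 5 enters row 1 and ejects 2. So w(6) = 2. P is now [[1, 5, 9], [6, 7]].
Step i=5: Q has 5 at row 2, column 2; remove 7 from row 2 of P and reverse-bump: 7 enters row 1 and ejects 5. So w(5) = 5. P is now [[1, 7, 9], [6]].
Step i=4: Q has 4 at row 2, column 1; remove 6 from row 2 of P and reverse-bump: 6 enters row 1 and ejects 1. So w(4) = 1. P is now [[6, 7, 9]].
Step i=3: Q has 3 at row 1, column 3; remove that cell from P, ejecting 9. So w(3) = 9. P is now [[6, 7]].
Step i=2: Q has 2 at row 1, column 2; remove that cell from P, ejecting 7. So w(2) = 7. P is now [[6]].
Step i=1: Q has 1 at row 1, column 1; remove that cell from P, ejecting 6. So w(1) = 6. P is now [].

So w = 6 7 9 1 5 2 4 8 3.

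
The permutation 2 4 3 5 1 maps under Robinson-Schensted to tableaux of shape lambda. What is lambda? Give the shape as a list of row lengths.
[3, 1, 1]

Row-insert each entry into an empty tableau.

After inserting 2: P = [[2]].
After inserting 4: P = [[2, 4]].
After inserting 3: P = [[2, 3], [4]].
After inserting 5: P = [[2, 3, 5], [4]].
After inserting 1: P = [[1, 3, 5], [2], [4]].

The final insertion tableau P = [[1, 3, 5], [2], [4]] has shape [3, 1, 1].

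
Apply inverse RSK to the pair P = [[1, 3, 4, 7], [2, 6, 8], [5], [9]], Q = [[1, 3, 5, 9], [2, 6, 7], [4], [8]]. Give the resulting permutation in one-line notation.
9 5 6 2 8 3 4 1 7

Reverse the RSK construction: for i from n down to 1, find the cell of Q containing i, remove the entry at that cell from P, and reverse-bump it up through P; the value ejected from row 1 is w(i).

Step i=9: Q has 9 at row 1, column 4; remove that cell from P, ejecting 7. So w(9) = 7. P is now [[1, 3, 4], [2, 6, 8], [5], [9]].
Step i=8: Q has 8 at row 4, column 1; remove 9 from row 4 of P and reverse-bump: 9 enters row 3 and ejects 5; 5 enters row 2 and ejects 2; 2 enters row 1 and ejects 1. So w(8) = 1. P is now [[2, 3, 4], [5, 6, 8], [9]].
Step i=7: Q has 7 at row 2, column 3; remove 8 from row 2 of P and reverse-bump: 8 enters row 1 and ejects 4. So w(7) = 4. P is now [[2, 3, 8], [5, 6], [9]].
Step i=6: Q has 6 at row 2, column 2; remove 6 from row 2 of P and reverse-bump: 6 enters row 1 and ejects 3. So w(6) = 3. P is now [[2, 6, 8], [5], [9]].
Step i=5: Q has 5 at row 1, column 3; remove that cell from P, ejecting 8. So w(5) = 8. P is now [[2, 6], [5], [9]].
Step i=4: Q has 4 at row 3, column 1; remove 9 from row 3 of P and reverse-bump: 9 enters row 2 and ejects 5; 5 enters row 1 and ejects 2. So w(4) = 2. P is now [[5, 6], [9]].
Step i=3: Q has 3 at row 1, column 2; remove that cell from P, ejecting 6. So w(3) = 6. P is now [[5], [9]].
Step i=2: Q has 2 at row 2, column 1; remove 9 from row 2 of P and reverse-bump: 9 enters row 1 and ejects 5. So w(2) = 5. P is now [[9]].
Step i=1: Q has 1 at row 1, column 1; remove that cell from P, ejecting 9. So w(1) = 9. P is now [].

So w = 9 5 6 2 8 3 4 1 7.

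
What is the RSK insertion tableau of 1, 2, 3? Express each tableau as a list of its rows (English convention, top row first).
P = [[1, 2, 3]]

Insert 1: appended to row 1. P = [[1]].
Insert 2: appended to row 1. P = [[1, 2]].
Insert 3: appended to row 1. P = [[1, 2, 3]].

So P = [[1, 2, 3]].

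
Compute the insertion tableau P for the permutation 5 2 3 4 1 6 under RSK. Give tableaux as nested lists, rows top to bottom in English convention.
P = [[1, 3, 4, 6], [2], [5]]

Insert 5: appended to row 1. P = [[5]].
Insert 2: 2 bumps 5 from row 1; 5 starts row 2. P = [[2], [5]].
Insert 3: appended to row 1. P = [[2, 3], [5]].
Insert 4: appended to row 1. P = [[2, 3, 4], [5]].
Insert 1: 1 bumps 2 from row 1; 2 bumps 5 from row 2; 5 starts row 3. P = [[1, 3, 4], [2], [5]].
Insert 6: appended to row 1. P = [[1, 3, 4, 6], [2], [5]].

So P = [[1, 3, 4, 6], [2], [5]].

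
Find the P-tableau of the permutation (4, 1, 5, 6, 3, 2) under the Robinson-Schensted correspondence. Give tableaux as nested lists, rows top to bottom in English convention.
Insert 4: appended to row 1. P = [[4]].
Insert 1: 1 bumps 4 from row 1; 4 starts row 2. P = [[1], [4]].
Insert 5: appended to row 1. P = [[1, 5], [4]].
Insert 6: appended to row 1. P = [[1, 5, 6], [4]].
Insert 3: 3 bumps 5 from row 1; 5 appends to row 2. P = [[1, 3, 6], [4, 5]].
Insert 2: 2 bumps 3 from row 1; 3 bumps 4 from row 2; 4 starts row 3. P = [[1, 2, 6], [3, 5], [4]].

So P = [[1, 2, 6], [3, 5], [4]].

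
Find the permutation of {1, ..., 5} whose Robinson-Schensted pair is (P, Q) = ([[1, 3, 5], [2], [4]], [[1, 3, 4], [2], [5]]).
4 2 3 5 1

Reverse the RSK construction: for i from n down to 1, find the cell of Q containing i, remove the entry at that cell from P, and reverse-bump it up through P; the value ejected from row 1 is w(i).

Step i=5: Q has 5 at row 3, column 1; remove 4 from row 3 of P and reverse-bump: 4 enters row 2 and ejects 2; 2 enters row 1 and ejects 1. So w(5) = 1. P is now [[2, 3, 5], [4]].
Step i=4: Q has 4 at row 1, column 3; remove that cell from P, ejecting 5. So w(4) = 5. P is now [[2, 3], [4]].
Step i=3: Q has 3 at row 1, column 2; remove that cell from P, ejecting 3. So w(3) = 3. P is now [[2], [4]].
Step i=2: Q has 2 at row 2, column 1; remove 4 from row 2 of P and reverse-bump: 4 enters row 1 and ejects 2. So w(2) = 2. P is now [[4]].
Step i=1: Q has 1 at row 1, column 1; remove that cell from P, ejecting 4. So w(1) = 4. P is now [].

So w = 4 2 3 5 1.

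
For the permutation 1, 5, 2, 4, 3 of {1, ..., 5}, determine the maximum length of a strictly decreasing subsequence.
3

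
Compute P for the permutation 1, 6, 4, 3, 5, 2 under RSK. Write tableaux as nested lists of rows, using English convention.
P = [[1, 2, 5], [3], [4], [6]]

Insert 1: appended to row 1. P = [[1]].
Insert 6: appended to row 1. P = [[1, 6]].
Insert 4: 4 bumps 6 from row 1; 6 starts row 2. P = [[1, 4], [6]].
Insert 3: 3 bumps 4 from row 1; 4 bumps 6 from row 2; 6 starts row 3. P = [[1, 3], [4], [6]].
Insert 5: appended to row 1. P = [[1, 3, 5], [4], [6]].
Insert 2: 2 bumps 3 from row 1; 3 bumps 4 from row 2; 4 bumps 6 from row 3; 6 starts row 4. P = [[1, 2, 5], [3], [4], [6]].

So P = [[1, 2, 5], [3], [4], [6]].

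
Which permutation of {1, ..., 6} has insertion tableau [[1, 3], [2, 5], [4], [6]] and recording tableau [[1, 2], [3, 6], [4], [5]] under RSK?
Reverse the RSK construction: for i from n down to 1, find the cell of Q containing i, remove the entry at that cell from P, and reverse-bump it up through P; the value ejected from row 1 is w(i).

Step i=6: Q has 6 at row 2, column 2; remove 5 from row 2 of P and reverse-bump: 5 enters row 1 and ejects 3. So w(6) = 3. P is now [[1, 5], [2], [4], [6]].
Step i=5: Q has 5 at row 4, column 1; remove 6 from row 4 of P and reverse-bump: 6 enters row 3 and ejects 4; 4 enters row 2 and ejects 2; 2 enters row 1 and ejects 1. So w(5) = 1. P is now [[2, 5], [4], [6]].
Step i=4: Q has 4 at row 3, column 1; remove 6 from row 3 of P and reverse-bump: 6 enters row 2 and ejects 4; 4 enters row 1 and ejects 2. So w(4) = 2. P is now [[4, 5], [6]].
Step i=3: Q has 3 at row 2, column 1; remove 6 from row 2 of P and reverse-bump: 6 enters row 1 and ejects 5. So w(3) = 5. P is now [[4, 6]].
Step i=2: Q has 2 at row 1, column 2; remove that cell from P, ejecting 6. So w(2) = 6. P is now [[4]].
Step i=1: Q has 1 at row 1, column 1; remove that cell from P, ejecting 4. So w(1) = 4. P is now [].

So w = 4 6 5 2 1 3.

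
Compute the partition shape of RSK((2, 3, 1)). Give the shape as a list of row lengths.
Row-insert each entry into an empty tableau.

After inserting 2: P = [[2]].
After inserting 3: P = [[2, 3]].
After inserting 1: P = [[1, 3], [2]].

The final insertion tableau P = [[1, 3], [2]] has shape [2, 1].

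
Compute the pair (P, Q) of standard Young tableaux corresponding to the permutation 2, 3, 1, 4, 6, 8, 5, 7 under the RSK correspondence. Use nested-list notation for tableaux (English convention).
P = [[1, 3, 4, 5, 7], [2, 6, 8]], Q = [[1, 2, 4, 5, 6], [3, 7, 8]]

Insert each entry of the permutation into P by Schensted row insertion, recording in Q the position of each new cell.

Insert 2: appended to row 1. P = [[2]].
Insert 3: appended to row 1. P = [[2, 3]].
Insert 1: 1 bumps 2 from row 1; 2 starts row 2. P = [[1, 3], [2]].
Insert 4: appended to row 1. P = [[1, 3, 4], [2]].
Insert 6: appended to row 1. P = [[1, 3, 4, 6], [2]].
Insert 8: appended to row 1. P = [[1, 3, 4, 6, 8], [2]].
Insert 5: 5 bumps 6 from row 1; 6 appends to row 2. P = [[1, 3, 4, 5, 8], [2, 6]].
Insert 7: 7 bumps 8 from row 1; 8 appends to row 2. P = [[1, 3, 4, 5, 7], [2, 6, 8]].

So P = [[1, 3, 4, 5, 7], [2, 6, 8]], Q = [[1, 2, 4, 5, 6], [3, 7, 8]].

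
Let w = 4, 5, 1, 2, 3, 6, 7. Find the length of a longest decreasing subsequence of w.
2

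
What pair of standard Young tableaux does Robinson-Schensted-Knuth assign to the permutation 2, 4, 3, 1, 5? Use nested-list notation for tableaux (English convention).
P = [[1, 3, 5], [2], [4]], Q = [[1, 2, 5], [3], [4]]

Insert each entry of the permutation into P by Schensted row insertion, recording in Q the position of each new cell.

Insert 2: appended to row 1. P = [[2]], Q = [[1]].
Insert 4: appended to row 1. P = [[2, 4]], Q = [[1, 2]].
Insert 3: 3 bumps 4 from row 1; 4 starts row 2. P = [[2, 3], [4]], Q = [[1, 2], [3]].
Insert 1: 1 bumps 2 from row 1; 2 bumps 4 from row 2; 4 starts row 3. P = [[1, 3], [2], [4]], Q = [[1, 2], [3], [4]].
Insert 5: appended to row 1. P = [[1, 3, 5], [2], [4]], Q = [[1, 2, 5], [3], [4]].

So P = [[1, 3, 5], [2], [4]], Q = [[1, 2, 5], [3], [4]].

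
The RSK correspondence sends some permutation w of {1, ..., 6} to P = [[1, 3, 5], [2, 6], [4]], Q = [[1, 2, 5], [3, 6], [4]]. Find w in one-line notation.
Reverse the RSK construction: for i from n down to 1, find the cell of Q containing i, remove the entry at that cell from P, and reverse-bump it up through P; the value ejected from row 1 is w(i).

Step i=6: Q has 6 at row 2, column 2; remove 6 from row 2 of P and reverse-bump: 6 enters row 1 and ejects 5. So w(6) = 5. P is now [[1, 3, 6], [2], [4]].
Step i=5: Q has 5 at row 1, column 3; remove that cell from P, ejecting 6. So w(5) = 6. P is now [[1, 3], [2], [4]].
Step i=4: Q has 4 at row 3, column 1; remove 4 from row 3 of P and reverse-bump: 4 enters row 2 and ejects 2; 2 enters row 1 and ejects 1. So w(4) = 1. P is now [[2, 3], [4]].
Step i=3: Q has 3 at row 2, column 1; remove 4 from row 2 of P and reverse-bump: 4 enters row 1 and ejects 3. So w(3) = 3. P is now [[2, 4]].
Step i=2: Q has 2 at row 1, column 2; remove that cell from P, ejecting 4. So w(2) = 4. P is now [[2]].
Step i=1: Q has 1 at row 1, column 1; remove that cell from P, ejecting 2. So w(1) = 2. P is now [].

So w = 2 4 3 1 6 5.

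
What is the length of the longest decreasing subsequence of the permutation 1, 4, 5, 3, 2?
3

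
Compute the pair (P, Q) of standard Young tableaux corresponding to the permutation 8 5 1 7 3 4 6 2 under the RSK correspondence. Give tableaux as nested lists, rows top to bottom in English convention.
Insert each entry of the permutation into P by Schensted row insertion, recording in Q the position of each new cell.

Insert 8: appended to row 1. P = [[8]], Q = [[1]].
Insert 5: 5 bumps 8 from row 1; 8 starts row 2. P = [[5], [8]], Q = [[1], [2]].
Insert 1: 1 bumps 5 from row 1; 5 bumps 8 from row 2; 8 starts row 3. P = [[1], [5], [8]], Q = [[1], [2], [3]].
Insert 7: appended to row 1. P = [[1, 7], [5], [8]], Q = [[1, 4], [2], [3]].
Insert 3: 3 bumps 7 from row 1; 7 appends to row 2. P = [[1, 3], [5, 7], [8]], Q = [[1, 4], [2, 5], [3]].
Insert 4: appended to row 1. P = [[1, 3, 4], [5, 7], [8]], Q = [[1, 4, 6], [2, 5], [3]].
Insert 6: appended to row 1. P = [[1, 3, 4, 6], [5, 7], [8]], Q = [[1, 4, 6, 7], [2, 5], [3]].
Insert 2: 2 bumps 3 from row 1; 3 bumps 5 from row 2; 5 bumps 8 from row 3; 8 starts row 4. P = [[1, 2, 4, 6], [3, 7], [5], [8]], Q = [[1, 4, 6, 7], [2, 5], [3], [8]].

So P = [[1, 2, 4, 6], [3, 7], [5], [8]], Q = [[1, 4, 6, 7], [2, 5], [3], [8]].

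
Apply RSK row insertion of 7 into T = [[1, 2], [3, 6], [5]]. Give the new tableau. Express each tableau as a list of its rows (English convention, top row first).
7 is larger than every entry of row 1, so it is appended to row 1. The new tableau is [[1, 2, 7], [3, 6], [5]].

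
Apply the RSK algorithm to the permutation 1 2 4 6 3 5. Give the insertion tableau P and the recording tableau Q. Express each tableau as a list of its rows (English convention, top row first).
Insert each entry of the permutation into P by Schensted row insertion, recording in Q the position of each new cell.

Insert 1: appended to row 1. P = [[1]], Q = [[1]].
Insert 2: appended to row 1. P = [[1, 2]], Q = [[1, 2]].
Insert 4: appended to row 1. P = [[1, 2, 4]], Q = [[1, 2, 3]].
Insert 6: appended to row 1. P = [[1, 2, 4, 6]], Q = [[1, 2, 3, 4]].
Insert 3: 3 bumps 4 from row 1; 4 starts row 2. P = [[1, 2, 3, 6], [4]], Q = [[1, 2, 3, 4], [5]].
Insert 5: 5 bumps 6 from row 1; 6 appends to row 2. P = [[1, 2, 3, 5], [4, 6]], Q = [[1, 2, 3, 4], [5, 6]].

So P = [[1, 2, 3, 5], [4, 6]], Q = [[1, 2, 3, 4], [5, 6]].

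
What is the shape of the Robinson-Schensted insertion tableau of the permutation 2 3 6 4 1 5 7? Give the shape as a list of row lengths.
Row-insert each entry into an empty tableau.

After inserting 2: P = [[2]].
After inserting 3: P = [[2, 3]].
After inserting 6: P = [[2, 3, 6]].
After inserting 4: P = [[2, 3, 4], [6]].
After inserting 1: P = [[1, 3, 4], [2], [6]].
After inserting 5: P = [[1, 3, 4, 5], [2], [6]].
After inserting 7: P = [[1, 3, 4, 5, 7], [2], [6]].

The final insertion tableau P = [[1, 3, 4, 5, 7], [2], [6]] has shape [5, 1, 1].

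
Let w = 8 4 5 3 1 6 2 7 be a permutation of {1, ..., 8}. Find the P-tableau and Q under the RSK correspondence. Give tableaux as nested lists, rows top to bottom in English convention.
Insert each entry of the permutation into P by Schensted row insertion, recording in Q the position of each new cell.

Insert 8: appended to row 1. P = [[8]], Q = [[1]].
Insert 4: 4 bumps 8 from row 1; 8 starts row 2. P = [[4], [8]], Q = [[1], [2]].
Insert 5: appended to row 1. P = [[4, 5], [8]], Q = [[1, 3], [2]].
Insert 3: 3 bumps 4 from row 1; 4 bumps 8 from row 2; 8 starts row 3. P = [[3, 5], [4], [8]], Q = [[1, 3], [2], [4]].
Insert 1: 1 bumps 3 from row 1; 3 bumps 4 from row 2; 4 bumps 8 from row 3; 8 starts row 4. P = [[1, 5], [3], [4], [8]], Q = [[1, 3], [2], [4], [5]].
Insert 6: appended to row 1. P = [[1, 5, 6], [3], [4], [8]], Q = [[1, 3, 6], [2], [4], [5]].
Insert 2: 2 bumps 5 from row 1; 5 appends to row 2. P = [[1, 2, 6], [3, 5], [4], [8]], Q = [[1, 3, 6], [2, 7], [4], [5]].
Insert 7: appended to row 1. P = [[1, 2, 6, 7], [3, 5], [4], [8]], Q = [[1, 3, 6, 8], [2, 7], [4], [5]].

So P = [[1, 2, 6, 7], [3, 5], [4], [8]], Q = [[1, 3, 6, 8], [2, 7], [4], [5]].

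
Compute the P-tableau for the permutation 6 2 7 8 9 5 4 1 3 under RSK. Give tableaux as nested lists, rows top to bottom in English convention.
After inserting 6: P = [[6]].
After inserting 2: P = [[2], [6]].
After inserting 7: P = [[2, 7], [6]].
After inserting 8: P = [[2, 7, 8], [6]].
After inserting 9: P = [[2, 7, 8, 9], [6]].
After inserting 5: P = [[2, 5, 8, 9], [6, 7]].
After inserting 4: P = [[2, 4, 8, 9], [5, 7], [6]].
After inserting 1: P = [[1, 4, 8, 9], [2, 7], [5], [6]].
After inserting 3: P = [[1, 3, 8, 9], [2, 4], [5, 7], [6]].

So P = [[1, 3, 8, 9], [2, 4], [5, 7], [6]].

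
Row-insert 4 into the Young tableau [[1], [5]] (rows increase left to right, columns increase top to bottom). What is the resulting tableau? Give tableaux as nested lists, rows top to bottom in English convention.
4 is larger than every entry of row 1, so it is appended to row 1. The new tableau is [[1, 4], [5]].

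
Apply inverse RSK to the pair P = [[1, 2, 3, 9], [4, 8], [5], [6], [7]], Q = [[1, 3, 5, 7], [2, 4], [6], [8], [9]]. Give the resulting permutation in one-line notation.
7 1 8 2 6 5 9 4 3

Reverse the RSK construction: for i from n down to 1, find the cell of Q containing i, remove the entry at that cell from P, and reverse-bump it up through P; the value ejected from row 1 is w(i).

Step i=9: Q has 9 at row 5, column 1; remove 7 from row 5 of P and reverse-bump: 7 enters row 4 and ejects 6; 6 enters row 3 and ejects 5; 5 enters row 2 and ejects 4; 4 enters row 1 and ejects 3. So w(9) = 3. P is now [[1, 2, 4, 9], [5, 8], [6], [7]].
Step i=8: Q has 8 at row 4, column 1; remove 7 from row 4 of P and reverse-bump: 7 enters row 3 and ejects 6; 6 enters row 2 and ejects 5; 5 enters row 1 and ejects 4. So w(8) = 4. P is now [[1, 2, 5, 9], [6, 8], [7]].
Step i=7: Q has 7 at row 1, column 4; remove that cell from P, ejecting 9. So w(7) = 9. P is now [[1, 2, 5], [6, 8], [7]].
Step i=6: Q has 6 at row 3, column 1; remove 7 from row 3 of P and reverse-bump: 7 enters row 2 and ejects 6; 6 enters row 1 and ejects 5. So w(6) = 5. P is now [[1, 2, 6], [7, 8]].
Step i=5: Q has 5 at row 1, column 3; remove that cell from P, ejecting 6. So w(5) = 6. P is now [[1, 2], [7, 8]].
Step i=4: Q has 4 at row 2, column 2; remove 8 from row 2 of P and reverse-bump: 8 enters row 1 and ejects 2. So w(4) = 2. P is now [[1, 8], [7]].
Step i=3: Q has 3 at row 1, column 2; remove that cell from P, ejecting 8. So w(3) = 8. P is now [[1], [7]].
Step i=2: Q has 2 at row 2, column 1; remove 7 from row 2 of P and reverse-bump: 7 enters row 1 and ejects 1. So w(2) = 1. P is now [[7]].
Step i=1: Q has 1 at row 1, column 1; remove that cell from P, ejecting 7. So w(1) = 7. P is now [].

So w = 7 1 8 2 6 5 9 4 3.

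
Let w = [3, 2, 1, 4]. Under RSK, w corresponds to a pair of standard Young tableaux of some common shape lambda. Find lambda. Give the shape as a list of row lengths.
[2, 1, 1]

Row-insert each entry into an empty tableau.

After inserting 3: P = [[3]].
After inserting 2: P = [[2], [3]].
After inserting 1: P = [[1], [2], [3]].
After inserting 4: P = [[1, 4], [2], [3]].

The final insertion tableau P = [[1, 4], [2], [3]] has shape [2, 1, 1].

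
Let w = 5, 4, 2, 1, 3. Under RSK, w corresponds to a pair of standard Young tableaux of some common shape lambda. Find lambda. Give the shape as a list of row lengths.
[2, 1, 1, 1]

Row-insert each entry into an empty tableau.

After inserting 5: P = [[5]].
After inserting 4: P = [[4], [5]].
After inserting 2: P = [[2], [4], [5]].
After inserting 1: P = [[1], [2], [4], [5]].
After inserting 3: P = [[1, 3], [2], [4], [5]].

The final insertion tableau P = [[1, 3], [2], [4], [5]] has shape [2, 1, 1, 1].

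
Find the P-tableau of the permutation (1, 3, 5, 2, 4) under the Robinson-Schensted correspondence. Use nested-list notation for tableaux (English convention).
P = [[1, 2, 4], [3, 5]]

Insert 1: appended to row 1. P = [[1]].
Insert 3: appended to row 1. P = [[1, 3]].
Insert 5: appended to row 1. P = [[1, 3, 5]].
Insert 2: 2 bumps 3 from row 1; 3 starts row 2. P = [[1, 2, 5], [3]].
Insert 4: 4 bumps 5 from row 1; 5 appends to row 2. P = [[1, 2, 4], [3, 5]].

So P = [[1, 2, 4], [3, 5]].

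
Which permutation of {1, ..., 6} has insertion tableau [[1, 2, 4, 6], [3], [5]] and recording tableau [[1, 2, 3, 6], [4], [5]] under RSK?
Reverse the RSK construction: for i from n down to 1, find the cell of Q containing i, remove the entry at that cell from P, and reverse-bump it up through P; the value ejected from row 1 is w(i).

Step i=6: Q has 6 at row 1, column 4; remove that cell from P, ejecting 6. So w(6) = 6. P is now [[1, 2, 4], [3], [5]].
Step i=5: Q has 5 at row 3, column 1; remove 5 from row 3 of P and reverse-bump: 5 enters row 2 and ejects 3; 3 enters row 1 and ejects 2. So w(5) = 2. P is now [[1, 3, 4], [5]].
Step i=4: Q has 4 at row 2, column 1; remove 5 from row 2 of P and reverse-bump: 5 enters row 1 and ejects 4. So w(4) = 4. P is now [[1, 3, 5]].
Step i=3: Q has 3 at row 1, column 3; remove that cell from P, ejecting 5. So w(3) = 5. P is now [[1, 3]].
Step i=2: Q has 2 at row 1, column 2; remove that cell from P, ejecting 3. So w(2) = 3. P is now [[1]].
Step i=1: Q has 1 at row 1, column 1; remove that cell from P, ejecting 1. So w(1) = 1. P is now [].

So w = 1 3 5 4 2 6.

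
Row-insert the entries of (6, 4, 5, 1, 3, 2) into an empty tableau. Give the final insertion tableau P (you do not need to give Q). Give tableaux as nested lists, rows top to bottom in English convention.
P = [[1, 2], [3, 5], [4], [6]]

Insert 6: appended to row 1. P = [[6]].
Insert 4: 4 bumps 6 from row 1; 6 starts row 2. P = [[4], [6]].
Insert 5: appended to row 1. P = [[4, 5], [6]].
Insert 1: 1 bumps 4 from row 1; 4 bumps 6 from row 2; 6 starts row 3. P = [[1, 5], [4], [6]].
Insert 3: 3 bumps 5 from row 1; 5 appends to row 2. P = [[1, 3], [4, 5], [6]].
Insert 2: 2 bumps 3 from row 1; 3 bumps 4 from row 2; 4 bumps 6 from row 3; 6 starts row 4. P = [[1, 2], [3, 5], [4], [6]].

So P = [[1, 2], [3, 5], [4], [6]].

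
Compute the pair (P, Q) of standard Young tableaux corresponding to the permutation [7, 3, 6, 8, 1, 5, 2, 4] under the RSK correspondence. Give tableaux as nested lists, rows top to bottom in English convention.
P = [[1, 2, 4], [3, 5, 8], [6], [7]], Q = [[1, 3, 4], [2, 6, 8], [5], [7]]

Insert each entry of the permutation into P by Schensted row insertion, recording in Q the position of each new cell.

Insert 7: appended to row 1. P = [[7]], Q = [[1]].
Insert 3: 3 bumps 7 from row 1; 7 starts row 2. P = [[3], [7]], Q = [[1], [2]].
Insert 6: appended to row 1. P = [[3, 6], [7]], Q = [[1, 3], [2]].
Insert 8: appended to row 1. P = [[3, 6, 8], [7]], Q = [[1, 3, 4], [2]].
Insert 1: 1 bumps 3 from row 1; 3 bumps 7 from row 2; 7 starts row 3. P = [[1, 6, 8], [3], [7]], Q = [[1, 3, 4], [2], [5]].
Insert 5: 5 bumps 6 from row 1; 6 appends to row 2. P = [[1, 5, 8], [3, 6], [7]], Q = [[1, 3, 4], [2, 6], [5]].
Insert 2: 2 bumps 5 from row 1; 5 bumps 6 from row 2; 6 bumps 7 from row 3; 7 starts row 4. P = [[1, 2, 8], [3, 5], [6], [7]], Q = [[1, 3, 4], [2, 6], [5], [7]].
Insert 4: 4 bumps 8 from row 1; 8 appends to row 2. P = [[1, 2, 4], [3, 5, 8], [6], [7]], Q = [[1, 3, 4], [2, 6, 8], [5], [7]].

So P = [[1, 2, 4], [3, 5, 8], [6], [7]], Q = [[1, 3, 4], [2, 6, 8], [5], [7]].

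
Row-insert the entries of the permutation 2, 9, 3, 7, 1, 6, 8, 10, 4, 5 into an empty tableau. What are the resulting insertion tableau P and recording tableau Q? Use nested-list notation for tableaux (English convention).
P = [[1, 3, 4, 5, 10], [2, 6, 8], [7], [9]], Q = [[1, 2, 4, 7, 8], [3, 6, 10], [5], [9]]

Insert each entry of the permutation into P by Schensted row insertion, recording in Q the position of each new cell.

Insert 2: appended to row 1. P = [[2]], Q = [[1]].
Insert 9: appended to row 1. P = [[2, 9]], Q = [[1, 2]].
Insert 3: 3 bumps 9 from row 1; 9 starts row 2. P = [[2, 3], [9]], Q = [[1, 2], [3]].
Insert 7: appended to row 1. P = [[2, 3, 7], [9]], Q = [[1, 2, 4], [3]].
Insert 1: 1 bumps 2 from row 1; 2 bumps 9 from row 2; 9 starts row 3. P = [[1, 3, 7], [2], [9]], Q = [[1, 2, 4], [3], [5]].
Insert 6: 6 bumps 7 from row 1; 7 appends to row 2. P = [[1, 3, 6], [2, 7], [9]], Q = [[1, 2, 4], [3, 6], [5]].
Insert 8: appended to row 1. P = [[1, 3, 6, 8], [2, 7], [9]], Q = [[1, 2, 4, 7], [3, 6], [5]].
Insert 10: appended to row 1. P = [[1, 3, 6, 8, 10], [2, 7], [9]], Q = [[1, 2, 4, 7, 8], [3, 6], [5]].
Insert 4: 4 bumps 6 from row 1; 6 bumps 7 from row 2; 7 bumps 9 from row 3; 9 starts row 4. P = [[1, 3, 4, 8, 10], [2, 6], [7], [9]], Q = [[1, 2, 4, 7, 8], [3, 6], [5], [9]].
Insert 5: 5 bumps 8 from row 1; 8 appends to row 2. P = [[1, 3, 4, 5, 10], [2, 6, 8], [7], [9]], Q = [[1, 2, 4, 7, 8], [3, 6, 10], [5], [9]].

So P = [[1, 3, 4, 5, 10], [2, 6, 8], [7], [9]], Q = [[1, 2, 4, 7, 8], [3, 6, 10], [5], [9]].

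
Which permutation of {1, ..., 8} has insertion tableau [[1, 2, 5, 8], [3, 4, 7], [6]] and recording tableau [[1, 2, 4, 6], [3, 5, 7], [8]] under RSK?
3 6 1 7 4 8 5 2

Reverse the RSK construction: for i from n down to 1, find the cell of Q containing i, remove the entry at that cell from P, and reverse-bump it up through P; the value ejected from row 1 is w(i).

Step i=8: Q has 8 at row 3, column 1; remove 6 from row 3 of P and reverse-bump: 6 enters row 2 and ejects 4; 4 enters row 1 and ejects 2. So w(8) = 2. P is now [[1, 4, 5, 8], [3, 6, 7]].
Step i=7: Q has 7 at row 2, column 3; remove 7 from row 2 of P and reverse-bump: 7 enters row 1 and ejects 5. So w(7) = 5. P is now [[1, 4, 7, 8], [3, 6]].
Step i=6: Q has 6 at row 1, column 4; remove that cell from P, ejecting 8. So w(6) = 8. P is now [[1, 4, 7], [3, 6]].
Step i=5: Q has 5 at row 2, column 2; remove 6 from row 2 of P and reverse-bump: 6 enters row 1 and ejects 4. So w(5) = 4. P is now [[1, 6, 7], [3]].
Step i=4: Q has 4 at row 1, column 3; remove that cell from P, ejecting 7. So w(4) = 7. P is now [[1, 6], [3]].
Step i=3: Q has 3 at row 2, column 1; remove 3 from row 2 of P and reverse-bump: 3 enters row 1 and ejects 1. So w(3) = 1. P is now [[3, 6]].
Step i=2: Q has 2 at row 1, column 2; remove that cell from P, ejecting 6. So w(2) = 6. P is now [[3]].
Step i=1: Q has 1 at row 1, column 1; remove that cell from P, ejecting 3. So w(1) = 3. P is now [].

So w = 3 6 1 7 4 8 5 2.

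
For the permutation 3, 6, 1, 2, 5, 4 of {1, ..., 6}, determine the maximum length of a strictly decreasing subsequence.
3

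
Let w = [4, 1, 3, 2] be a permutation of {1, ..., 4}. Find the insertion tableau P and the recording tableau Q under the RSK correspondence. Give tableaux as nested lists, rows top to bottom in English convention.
P = [[1, 2], [3], [4]], Q = [[1, 3], [2], [4]]

Insert each entry of the permutation into P by Schensted row insertion, recording in Q the position of each new cell.

Insert 4: appended to row 1. P = [[4]], Q = [[1]].
Insert 1: 1 bumps 4 from row 1; 4 starts row 2. P = [[1], [4]], Q = [[1], [2]].
Insert 3: appended to row 1. P = [[1, 3], [4]], Q = [[1, 3], [2]].
Insert 2: 2 bumps 3 from row 1; 3 bumps 4 from row 2; 4 starts row 3. P = [[1, 2], [3], [4]], Q = [[1, 3], [2], [4]].

So P = [[1, 2], [3], [4]], Q = [[1, 3], [2], [4]].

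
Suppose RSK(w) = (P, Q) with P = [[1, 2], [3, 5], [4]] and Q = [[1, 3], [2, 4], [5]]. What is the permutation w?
Reverse the RSK construction: for i from n down to 1, find the cell of Q containing i, remove the entry at that cell from P, and reverse-bump it up through P; the value ejected from row 1 is w(i).

Step i=5: Q has 5 at row 3, column 1; remove 4 from row 3 of P and reverse-bump: 4 enters row 2 and ejects 3; 3 enters row 1 and ejects 2. So w(5) = 2. P is now [[1, 3], [4, 5]].
Step i=4: Q has 4 at row 2, column 2; remove 5 from row 2 of P and reverse-bump: 5 enters row 1 and ejects 3. So w(4) = 3. P is now [[1, 5], [4]].
Step i=3: Q has 3 at row 1, column 2; remove that cell from P, ejecting 5. So w(3) = 5. P is now [[1], [4]].
Step i=2: Q has 2 at row 2, column 1; remove 4 from row 2 of P and reverse-bump: 4 enters row 1 and ejects 1. So w(2) = 1. P is now [[4]].
Step i=1: Q has 1 at row 1, column 1; remove that cell from P, ejecting 4. So w(1) = 4. P is now [].

So w = 4 1 5 3 2.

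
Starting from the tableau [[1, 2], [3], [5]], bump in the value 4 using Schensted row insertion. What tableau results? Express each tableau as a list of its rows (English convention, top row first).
4 is larger than every entry of row 1, so it is appended to row 1. The new tableau is [[1, 2, 4], [3], [5]].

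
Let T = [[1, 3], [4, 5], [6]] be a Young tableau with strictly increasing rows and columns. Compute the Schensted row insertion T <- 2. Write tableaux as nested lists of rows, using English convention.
[[1, 2], [3, 5], [4], [6]]

In row 1, 2 replaces 3 (the leftmost entry greater than 2); 3 is bumped to row 2. In row 2, 3 replaces 4 (the leftmost entry greater than 3); 4 is bumped to row 3. In row 3, 4 replaces 6 (the leftmost entry greater than 4); 6 is bumped to row 4. 6 starts a new row 4. The new tableau is [[1, 2], [3, 5], [4], [6]].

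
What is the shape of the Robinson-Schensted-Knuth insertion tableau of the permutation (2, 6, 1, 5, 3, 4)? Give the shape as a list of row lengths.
[3, 2, 1]

Row-insert each entry into an empty tableau.

After inserting 2: P = [[2]].
After inserting 6: P = [[2, 6]].
After inserting 1: P = [[1, 6], [2]].
After inserting 5: P = [[1, 5], [2, 6]].
After inserting 3: P = [[1, 3], [2, 5], [6]].
After inserting 4: P = [[1, 3, 4], [2, 5], [6]].

The final insertion tableau P = [[1, 3, 4], [2, 5], [6]] has shape [3, 2, 1].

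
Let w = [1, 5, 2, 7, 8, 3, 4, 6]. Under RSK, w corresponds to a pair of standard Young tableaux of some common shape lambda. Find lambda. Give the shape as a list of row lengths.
[5, 3]

Row-insert each entry into an empty tableau.

After inserting 1: P = [[1]].
After inserting 5: P = [[1, 5]].
After inserting 2: P = [[1, 2], [5]].
After inserting 7: P = [[1, 2, 7], [5]].
After inserting 8: P = [[1, 2, 7, 8], [5]].
After inserting 3: P = [[1, 2, 3, 8], [5, 7]].
After inserting 4: P = [[1, 2, 3, 4], [5, 7, 8]].
After inserting 6: P = [[1, 2, 3, 4, 6], [5, 7, 8]].

The final insertion tableau P = [[1, 2, 3, 4, 6], [5, 7, 8]] has shape [5, 3].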